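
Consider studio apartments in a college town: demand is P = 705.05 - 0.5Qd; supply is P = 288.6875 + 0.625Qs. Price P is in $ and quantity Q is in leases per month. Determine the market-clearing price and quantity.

Inverting to quantity form: Qd = 1410.1 - 2P and Qs = -461.9 + 1.6P.
At equilibrium Qd = Qs, so 1410.1 - 2P = -461.9 + 1.6P; collecting terms, 1872 = 3.6P and P* = 520.
Then Q* = 1410.1 - 2(520) = 370.1.

P* = 520, Q* = 370.1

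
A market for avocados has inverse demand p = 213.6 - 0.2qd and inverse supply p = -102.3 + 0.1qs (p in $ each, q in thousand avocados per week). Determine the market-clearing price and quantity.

p* = 3, q* = 1053

Rewriting in direct form: qd = 1068 - 5p and qs = 1023 + 10p.
The market clears where 1068 - 5p = 1023 + 10p. Rearranging, 15p = 45, hence p* = 3.
Substitute back: q* = 1068 - 5(3) = 1053.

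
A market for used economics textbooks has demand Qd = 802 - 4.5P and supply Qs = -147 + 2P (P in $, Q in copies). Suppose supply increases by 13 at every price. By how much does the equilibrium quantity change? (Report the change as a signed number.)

The market clears where 802 - 4.5P = -147 + 2P. Rearranging, 6.5P = 949, hence P* = 146.
Plugging P* into demand: Q* = 802 - 4.5(146) = 145.
After the shift, supply is Qs = -134 + 2P.
New equilibrium: 936 = 6.5P, so P = 144 and Q = 154.
ΔQ = 154 - 145 = 9.

ΔQ = 9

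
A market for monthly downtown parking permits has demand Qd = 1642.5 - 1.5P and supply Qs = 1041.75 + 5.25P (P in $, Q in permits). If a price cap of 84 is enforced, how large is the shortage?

At P = 84: Qd = 1516.5 and Qs = 1482.75.
Shortage = Qd - Qs = 1516.5 - 1482.75 = 33.75.

Shortage = 33.75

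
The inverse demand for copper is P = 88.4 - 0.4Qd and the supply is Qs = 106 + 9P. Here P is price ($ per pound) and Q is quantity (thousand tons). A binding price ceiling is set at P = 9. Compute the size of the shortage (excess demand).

Inverting to quantity form: Qd = 221 - 2.5P.
With P fixed at 9, quantity demanded is 198.5 and quantity supplied is 187.
Shortage = Qd - Qs = 198.5 - 187 = 11.5.

Shortage = 11.5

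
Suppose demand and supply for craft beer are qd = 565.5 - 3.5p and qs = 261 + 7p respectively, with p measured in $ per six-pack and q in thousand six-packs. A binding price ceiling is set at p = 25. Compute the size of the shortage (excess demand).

Shortage = 42

Evaluating both curves at the ceiling price 25 gives qd = 478, qs = 436.
Shortage = qd - qs = 478 - 436 = 42.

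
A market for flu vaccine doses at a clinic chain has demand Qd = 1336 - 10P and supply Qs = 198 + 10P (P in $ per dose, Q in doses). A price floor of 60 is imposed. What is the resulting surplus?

Surplus = 62

With P fixed at 60, quantity demanded is 736 and quantity supplied is 798.
Surplus = Qs - Qd = 798 - 736 = 62.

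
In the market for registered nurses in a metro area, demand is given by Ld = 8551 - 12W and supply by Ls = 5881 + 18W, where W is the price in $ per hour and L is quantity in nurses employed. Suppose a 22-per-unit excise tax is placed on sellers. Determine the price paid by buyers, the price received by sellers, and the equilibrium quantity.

W_b = 102.2, W_s = 80.2, L = 7324.6

The tax drives a wedge W_b - W_s = 22. Substituting W_s = W_b - 22 into supply: Ls = 5485 + 18W_b.
Market clearing requires 8551 - 12W_b = 5485 + 18W_b; hence 3066 = 30W_b and W_b = 102.2.
So W_s = 80.2 and the quantity traded is L = 8551 - 12(102.2) = 7324.6.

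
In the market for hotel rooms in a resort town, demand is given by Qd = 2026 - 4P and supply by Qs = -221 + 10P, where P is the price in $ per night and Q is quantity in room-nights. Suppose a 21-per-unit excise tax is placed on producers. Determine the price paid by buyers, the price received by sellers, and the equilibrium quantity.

P_b = 175.5, P_s = 154.5, Q = 1324

With a tax of 21 on producers, they supply based on the net price P_s = P_b - 21, so Qs = -431 + 10P_b.
Market clearing requires 2026 - 4P_b = -431 + 10P_b; hence 2457 = 14P_b and P_b = 175.5.
Then P_s = 175.5 - 21 = 154.5 and Q = 2026 - 4(175.5) = 1324.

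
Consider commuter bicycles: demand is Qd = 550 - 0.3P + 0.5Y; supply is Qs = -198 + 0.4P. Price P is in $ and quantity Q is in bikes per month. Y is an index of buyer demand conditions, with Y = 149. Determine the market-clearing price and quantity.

With Y = 149, demand is Qd = 624.5 - 0.3P.
Set Qd = Qs: 624.5 - 0.3P = -198 + 0.4P, so 822.5 = 0.7P and P* = 1175.
Substitute back: Q* = 624.5 - 0.3(1175) = 272.

P* = 1175, Q* = 272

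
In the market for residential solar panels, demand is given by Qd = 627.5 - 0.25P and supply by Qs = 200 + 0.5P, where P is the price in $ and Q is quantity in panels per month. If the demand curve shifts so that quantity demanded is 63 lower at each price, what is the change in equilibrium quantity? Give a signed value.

Set Qd = Qs: 627.5 - 0.25P = 200 + 0.5P, so 427.5 = 0.75P and P* = 570.
Plugging P* into demand: Q* = 627.5 - 0.25(570) = 485.
After the shift, demand is Qd = 564.5 - 0.25P.
New equilibrium: 364.5 = 0.75P, so P = 486 and Q = 443.
ΔQ = 443 - 485 = -42.

ΔQ = -42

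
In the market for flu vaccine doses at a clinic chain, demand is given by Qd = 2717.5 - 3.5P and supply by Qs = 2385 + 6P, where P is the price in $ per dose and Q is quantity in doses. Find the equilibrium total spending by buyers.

Total spending by buyers = 90825

The market clears where 2717.5 - 3.5P = 2385 + 6P. Rearranging, 9.5P = 332.5, hence P* = 35.
From the demand curve, Q* = 2717.5 - 3.5(35) = 2595.
Total spending by buyers = P* × Q* = 35 × 2595 = 90825.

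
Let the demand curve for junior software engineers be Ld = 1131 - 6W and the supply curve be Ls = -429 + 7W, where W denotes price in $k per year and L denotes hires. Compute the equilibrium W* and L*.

Equating demand and supply, 1131 - 6W = -429 + 7W gives 13W = 1560, so W* = 120.
Then L* = 1131 - 6(120) = 411.

W* = 120, L* = 411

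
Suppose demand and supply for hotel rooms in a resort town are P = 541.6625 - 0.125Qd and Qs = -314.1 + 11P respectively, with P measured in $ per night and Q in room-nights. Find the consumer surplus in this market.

Consumer surplus = 352984.515625

Solving each curve for Q: Qd = 4333.3 - 8P.
Set Qd = Qs: 4333.3 - 8P = -314.1 + 11P, so 4647.4 = 19P and P* = 244.6.
From the demand curve, Q* = 4333.3 - 8(244.6) = 2376.5.
Demand choke price (Qd = 0): P = 4333.3/8 = 541.6625. Consumer surplus = ½ × (541.6625 - 244.6) × 2376.5 = 352984.515625.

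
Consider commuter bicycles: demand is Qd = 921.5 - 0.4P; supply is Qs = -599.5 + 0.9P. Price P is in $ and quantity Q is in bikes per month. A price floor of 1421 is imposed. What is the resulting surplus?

Surplus = 326.3

At P = 1421: Qd = 353.1 and Qs = 679.4.
Surplus = Qs - Qd = 679.4 - 353.1 = 326.3.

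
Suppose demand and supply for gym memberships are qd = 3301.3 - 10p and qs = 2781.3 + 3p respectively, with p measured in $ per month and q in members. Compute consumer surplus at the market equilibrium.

Consumer surplus = 420877.0845

The market clears where 3301.3 - 10p = 2781.3 + 3p. Rearranging, 13p = 520, hence p* = 40.
From the demand curve, q* = 3301.3 - 10(40) = 2901.3.
Demand choke price (qd = 0): p = 3301.3/10 = 330.13. Consumer surplus = ½ × (330.13 - 40) × 2901.3 = 420877.0845.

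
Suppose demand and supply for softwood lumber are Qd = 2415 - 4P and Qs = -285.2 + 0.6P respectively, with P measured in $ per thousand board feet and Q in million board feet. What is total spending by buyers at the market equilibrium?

Total spending by buyers = 39329

Equating demand and supply, 2415 - 4P = -285.2 + 0.6P gives 4.6P = 2700.2, so P* = 587.
Plugging P* into demand: Q* = 2415 - 4(587) = 67.
Total spending by buyers = P* × Q* = 587 × 67 = 39329.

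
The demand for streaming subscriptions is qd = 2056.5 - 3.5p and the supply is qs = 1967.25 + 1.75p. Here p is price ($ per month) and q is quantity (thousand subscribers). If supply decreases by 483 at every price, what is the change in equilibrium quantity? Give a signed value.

At equilibrium qd = qs, so 2056.5 - 3.5p = 1967.25 + 1.75p; collecting terms, 89.25 = 5.25p and p* = 17.
Plugging p* into demand: q* = 2056.5 - 3.5(17) = 1997.
After the shift, supply is qs = 1484.25 + 1.75p.
Re-solving, 5.25p = 572.25 gives p = 109 and q = 1675.
Δq = 1675 - 1997 = -322.

Δq = -322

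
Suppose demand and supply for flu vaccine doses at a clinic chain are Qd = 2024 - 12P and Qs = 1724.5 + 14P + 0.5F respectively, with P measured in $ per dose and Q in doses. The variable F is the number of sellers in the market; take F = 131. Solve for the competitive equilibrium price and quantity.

With F = 131, supply is Qs = 1790 + 14P.
At equilibrium Qd = Qs, so 2024 - 12P = 1790 + 14P; collecting terms, 234 = 26P and P* = 9.
Plugging P* into demand: Q* = 2024 - 12(9) = 1916.

P* = 9, Q* = 1916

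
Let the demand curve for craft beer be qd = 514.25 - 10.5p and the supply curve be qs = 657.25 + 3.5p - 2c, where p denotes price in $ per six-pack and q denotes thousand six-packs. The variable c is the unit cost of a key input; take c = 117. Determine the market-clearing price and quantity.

With c = 117, supply is qs = 423.25 + 3.5p.
Equating demand and supply, 514.25 - 10.5p = 423.25 + 3.5p gives 14p = 91, so p* = 6.5.
Then q* = 514.25 - 10.5(6.5) = 446.

p* = 6.5, q* = 446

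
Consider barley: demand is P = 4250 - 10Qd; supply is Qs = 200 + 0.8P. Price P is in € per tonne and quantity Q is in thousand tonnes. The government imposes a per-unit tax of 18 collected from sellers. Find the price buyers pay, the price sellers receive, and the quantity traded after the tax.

Solving each curve for Q: Qd = 425 - 0.1P.
The tax drives a wedge P_b - P_s = 18. Substituting P_s = P_b - 18 into supply: Qs = 185.6 + 0.8P_b.
Market clearing requires 425 - 0.1P_b = 185.6 + 0.8P_b; hence 239.4 = 0.9P_b and P_b = 266.
So P_s = 248 and the quantity traded is Q = 425 - 0.1(266) = 398.4.

P_b = 266, P_s = 248, Q = 398.4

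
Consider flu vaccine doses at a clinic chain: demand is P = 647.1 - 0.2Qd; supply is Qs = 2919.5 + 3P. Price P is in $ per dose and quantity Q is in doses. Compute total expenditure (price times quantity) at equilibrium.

Total expenditure = 120001

In direct form, Qd = 3235.5 - 5P.
Equating demand and supply, 3235.5 - 5P = 2919.5 + 3P gives 8P = 316, so P* = 39.5.
From the demand curve, Q* = 3235.5 - 5(39.5) = 3038.
Total expenditure = P* × Q* = 39.5 × 3038 = 120001.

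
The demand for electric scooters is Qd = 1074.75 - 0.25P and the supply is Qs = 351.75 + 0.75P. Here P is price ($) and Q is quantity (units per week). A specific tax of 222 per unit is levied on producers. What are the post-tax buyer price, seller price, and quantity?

The tax drives a wedge P_b - P_s = 222. Substituting P_s = P_b - 222 into supply: Qs = 185.25 + 0.75P_b.
Set Qd = Qs: 1074.75 - 0.25P_b = 185.25 + 0.75P_b, so 889.5 = P_b and P_b = 889.5.
So P_s = 667.5 and the quantity traded is Q = 1074.75 - 0.25(889.5) = 852.375.

P_b = 889.5, P_s = 667.5, Q = 852.375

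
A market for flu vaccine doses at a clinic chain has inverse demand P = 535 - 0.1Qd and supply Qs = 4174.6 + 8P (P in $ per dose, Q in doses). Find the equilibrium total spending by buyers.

Total spending by buyers = 306714.1

Rewriting in direct form: Qd = 5350 - 10P.
Set Qd = Qs: 5350 - 10P = 4174.6 + 8P, so 1175.4 = 18P and P* = 65.3.
From the demand curve, Q* = 5350 - 10(65.3) = 4697.
Total spending by buyers = P* × Q* = 65.3 × 4697 = 306714.1.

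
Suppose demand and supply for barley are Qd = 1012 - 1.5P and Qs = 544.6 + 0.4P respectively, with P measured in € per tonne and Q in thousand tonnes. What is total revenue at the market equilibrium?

Total revenue = 158178

Equating demand and supply, 1012 - 1.5P = 544.6 + 0.4P gives 1.9P = 467.4, so P* = 246.
Plugging P* into demand: Q* = 1012 - 1.5(246) = 643.
Total revenue = P* × Q* = 246 × 643 = 158178.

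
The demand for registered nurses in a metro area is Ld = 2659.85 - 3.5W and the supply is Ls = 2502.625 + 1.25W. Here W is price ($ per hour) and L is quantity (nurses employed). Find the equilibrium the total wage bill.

The total wage bill = 84206.4

The market clears where 2659.85 - 3.5W = 2502.625 + 1.25W. Rearranging, 4.75W = 157.225, hence W* = 33.1.
Substitute back: L* = 2659.85 - 3.5(33.1) = 2544.
The total wage bill = W* × L* = 33.1 × 2544 = 84206.4.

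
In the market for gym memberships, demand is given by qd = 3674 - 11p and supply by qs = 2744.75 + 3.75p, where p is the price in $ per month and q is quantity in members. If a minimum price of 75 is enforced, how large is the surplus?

Surplus = 177

With p fixed at 75, quantity demanded is 2849 and quantity supplied is 3026.
Surplus = qs - qd = 3026 - 2849 = 177.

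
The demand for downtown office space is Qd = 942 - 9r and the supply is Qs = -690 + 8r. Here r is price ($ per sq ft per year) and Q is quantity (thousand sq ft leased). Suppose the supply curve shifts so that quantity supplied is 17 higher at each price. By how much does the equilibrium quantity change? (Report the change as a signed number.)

The market clears where 942 - 9r = -690 + 8r. Rearranging, 17r = 1632, hence r* = 96.
From the demand curve, Q* = 942 - 9(96) = 78.
After the shift, supply is Qs = -673 + 8r.
New equilibrium: 1615 = 17r, so r = 95 and Q = 87.
ΔQ = 87 - 78 = 9.

ΔQ = 9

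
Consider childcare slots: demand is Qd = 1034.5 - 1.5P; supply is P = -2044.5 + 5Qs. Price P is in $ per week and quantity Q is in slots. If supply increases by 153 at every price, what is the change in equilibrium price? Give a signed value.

Rewriting in direct form: Qs = 408.9 + 0.2P.
The market clears where 1034.5 - 1.5P = 408.9 + 0.2P. Rearranging, 1.7P = 625.6, hence P* = 368.
Substitute back: Q* = 1034.5 - 1.5(368) = 482.5.
After the shift, supply is Qs = 561.9 + 0.2P.
New equilibrium: 472.6 = 1.7P, so P = 278 and Q = 617.5.
ΔP = 278 - 368 = -90.

ΔP = -90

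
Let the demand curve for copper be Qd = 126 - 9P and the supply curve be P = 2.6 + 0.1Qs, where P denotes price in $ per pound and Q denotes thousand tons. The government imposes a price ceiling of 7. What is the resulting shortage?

Shortage = 19

Rewriting in direct form: Qs = -26 + 10P.
At P = 7: Qd = 63 and Qs = 44.
Shortage = Qd - Qs = 63 - 44 = 19.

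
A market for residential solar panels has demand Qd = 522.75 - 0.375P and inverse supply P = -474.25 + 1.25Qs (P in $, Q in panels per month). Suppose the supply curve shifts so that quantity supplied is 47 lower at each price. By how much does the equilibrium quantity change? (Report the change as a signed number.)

ΔQ = -15

Rewriting in direct form: Qs = 379.4 + 0.8P.
Set Qd = Qs: 522.75 - 0.375P = 379.4 + 0.8P, so 143.35 = 1.175P and P* = 122.
Substitute back: Q* = 522.75 - 0.375(122) = 477.
After the shift, supply is Qs = 332.4 + 0.8P.
Re-solving, 1.175P = 190.35 gives P = 162 and Q = 462.
ΔQ = 462 - 477 = -15.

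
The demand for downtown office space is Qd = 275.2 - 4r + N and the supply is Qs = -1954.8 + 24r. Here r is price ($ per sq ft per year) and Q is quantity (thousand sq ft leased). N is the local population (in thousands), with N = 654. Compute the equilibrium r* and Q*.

With N = 654, demand is Qd = 929.2 - 4r.
Equating demand and supply, 929.2 - 4r = -1954.8 + 24r gives 28r = 2884, so r* = 103.
Then Q* = 929.2 - 4(103) = 517.2.

r* = 103, Q* = 517.2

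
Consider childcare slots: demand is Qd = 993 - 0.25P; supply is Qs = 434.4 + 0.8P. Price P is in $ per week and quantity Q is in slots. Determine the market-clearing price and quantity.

P* = 532, Q* = 860

The market clears where 993 - 0.25P = 434.4 + 0.8P. Rearranging, 1.05P = 558.6, hence P* = 532.
Then Q* = 993 - 0.25(532) = 860.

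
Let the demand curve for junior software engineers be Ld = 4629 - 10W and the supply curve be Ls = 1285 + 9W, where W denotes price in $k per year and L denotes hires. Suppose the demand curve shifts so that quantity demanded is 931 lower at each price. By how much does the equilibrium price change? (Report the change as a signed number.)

At equilibrium Ld = Ls, so 4629 - 10W = 1285 + 9W; collecting terms, 3344 = 19W and W* = 176.
Then L* = 4629 - 10(176) = 2869.
After the shift, demand is Ld = 3698 - 10W.
Re-solving, 19W = 2413 gives W = 127 and L = 2428.
ΔW = 127 - 176 = -49.

ΔW = -49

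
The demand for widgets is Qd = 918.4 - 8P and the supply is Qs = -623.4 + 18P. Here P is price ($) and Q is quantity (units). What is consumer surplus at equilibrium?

Consumer surplus = 12321

Set Qd = Qs: 918.4 - 8P = -623.4 + 18P, so 1541.8 = 26P and P* = 59.3.
Plugging P* into demand: Q* = 918.4 - 8(59.3) = 444.
Demand choke price (Qd = 0): P = 918.4/8 = 114.8. Consumer surplus = ½ × (114.8 - 59.3) × 444 = 12321.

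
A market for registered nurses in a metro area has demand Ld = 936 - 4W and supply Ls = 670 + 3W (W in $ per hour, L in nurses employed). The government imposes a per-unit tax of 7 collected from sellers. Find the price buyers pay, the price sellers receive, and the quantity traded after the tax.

W_b = 41, W_s = 34, L = 772

The tax drives a wedge W_b - W_s = 7. Substituting W_s = W_b - 7 into supply: Ls = 649 + 3W_b.
Set Ld = Ls: 936 - 4W_b = 649 + 3W_b, so 287 = 7W_b and W_b = 41.
So W_s = 34 and the quantity traded is L = 936 - 4(41) = 772.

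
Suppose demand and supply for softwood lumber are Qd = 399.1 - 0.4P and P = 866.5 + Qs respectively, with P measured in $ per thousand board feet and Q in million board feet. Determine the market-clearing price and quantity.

In direct form, Qs = -866.5 + P.
At equilibrium Qd = Qs, so 399.1 - 0.4P = -866.5 + P; collecting terms, 1265.6 = 1.4P and P* = 904.
Substitute back: Q* = 399.1 - 0.4(904) = 37.5.

P* = 904, Q* = 37.5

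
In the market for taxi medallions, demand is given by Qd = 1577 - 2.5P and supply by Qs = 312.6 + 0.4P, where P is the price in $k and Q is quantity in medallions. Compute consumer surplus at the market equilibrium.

Consumer surplus = 47433.8

The market clears where 1577 - 2.5P = 312.6 + 0.4P. Rearranging, 2.9P = 1264.4, hence P* = 436.
Substitute back: Q* = 1577 - 2.5(436) = 487.
Demand choke price (Qd = 0): P = 1577/2.5 = 630.8. Consumer surplus = ½ × (630.8 - 436) × 487 = 47433.8.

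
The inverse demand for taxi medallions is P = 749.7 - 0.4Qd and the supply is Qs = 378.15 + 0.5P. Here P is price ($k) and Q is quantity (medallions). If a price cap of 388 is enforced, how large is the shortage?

Solving each curve for Q: Qd = 1874.25 - 2.5P.
With P fixed at 388, quantity demanded is 904.25 and quantity supplied is 572.15.
Shortage = Qd - Qs = 904.25 - 572.15 = 332.1.

Shortage = 332.1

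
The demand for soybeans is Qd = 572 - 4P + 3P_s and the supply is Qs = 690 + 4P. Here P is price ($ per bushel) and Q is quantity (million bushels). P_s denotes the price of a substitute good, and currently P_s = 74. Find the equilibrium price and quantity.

With P_s = 74, demand is Qd = 794 - 4P.
Equating demand and supply, 794 - 4P = 690 + 4P gives 8P = 104, so P* = 13.
Plugging P* into demand: Q* = 794 - 4(13) = 742.

P* = 13, Q* = 742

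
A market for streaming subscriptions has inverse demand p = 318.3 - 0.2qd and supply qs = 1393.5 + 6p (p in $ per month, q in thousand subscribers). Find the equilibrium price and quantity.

In direct form, qd = 1591.5 - 5p.
The market clears where 1591.5 - 5p = 1393.5 + 6p. Rearranging, 11p = 198, hence p* = 18.
Substitute back: q* = 1591.5 - 5(18) = 1501.5.

p* = 18, q* = 1501.5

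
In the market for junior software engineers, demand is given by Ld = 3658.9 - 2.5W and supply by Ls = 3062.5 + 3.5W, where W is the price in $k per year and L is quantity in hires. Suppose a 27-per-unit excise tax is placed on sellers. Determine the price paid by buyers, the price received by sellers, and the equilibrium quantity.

W_b = 115.15, W_s = 88.15, L = 3371.025

The tax drives a wedge W_b - W_s = 27. Substituting W_s = W_b - 27 into supply: Ls = 2968 + 3.5W_b.
Equate demand and the shifted supply: 3658.9 - 2.5W_b = 2968 + 3.5W_b, giving 6W_b = 690.9, so W_b = 115.15.
Then W_s = 115.15 - 27 = 88.15 and L = 3658.9 - 2.5(115.15) = 3371.025.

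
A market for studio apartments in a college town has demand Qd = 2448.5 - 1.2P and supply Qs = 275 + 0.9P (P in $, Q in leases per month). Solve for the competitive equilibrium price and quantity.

The market clears where 2448.5 - 1.2P = 275 + 0.9P. Rearranging, 2.1P = 2173.5, hence P* = 1035.
Then Q* = 2448.5 - 1.2(1035) = 1206.5.

P* = 1035, Q* = 1206.5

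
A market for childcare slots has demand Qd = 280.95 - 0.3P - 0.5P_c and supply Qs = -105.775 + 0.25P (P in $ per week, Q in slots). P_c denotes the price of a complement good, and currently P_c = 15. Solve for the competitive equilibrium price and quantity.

P* = 689.5, Q* = 66.6

With P_c = 15, demand is Qd = 273.45 - 0.3P.
The market clears where 273.45 - 0.3P = -105.775 + 0.25P. Rearranging, 0.55P = 379.225, hence P* = 689.5.
From the demand curve, Q* = 273.45 - 0.3(689.5) = 66.6.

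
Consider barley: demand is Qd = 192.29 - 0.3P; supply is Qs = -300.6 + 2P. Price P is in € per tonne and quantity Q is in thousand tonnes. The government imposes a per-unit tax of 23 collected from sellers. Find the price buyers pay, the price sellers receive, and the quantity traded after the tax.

With a tax of 23 on sellers, they supply based on the net price P_s = P_b - 23, so Qs = -346.6 + 2P_b.
Equate demand and the shifted supply: 192.29 - 0.3P_b = -346.6 + 2P_b, giving 2.3P_b = 538.89, so P_b = 234.3.
So P_s = 211.3 and the quantity traded is Q = 192.29 - 0.3(234.3) = 122.

P_b = 234.3, P_s = 211.3, Q = 122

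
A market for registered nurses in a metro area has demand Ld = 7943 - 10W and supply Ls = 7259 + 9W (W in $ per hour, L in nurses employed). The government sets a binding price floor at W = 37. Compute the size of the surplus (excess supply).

Surplus = 19

With W fixed at 37, quantity demanded is 7573 and quantity supplied is 7592.
Surplus = Ls - Ld = 7592 - 7573 = 19.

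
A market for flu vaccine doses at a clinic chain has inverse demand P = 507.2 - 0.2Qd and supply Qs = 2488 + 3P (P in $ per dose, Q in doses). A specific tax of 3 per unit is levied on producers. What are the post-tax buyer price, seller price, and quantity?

P_b = 7.125, P_s = 4.125, Q = 2500.375

Inverting to quantity form: Qd = 2536 - 5P.
Producers keep P_s = P_b - 3 per unit, so supply in terms of the buyer price is Qs = 2479 + 3P_b.
Equate demand and the shifted supply: 2536 - 5P_b = 2479 + 3P_b, giving 8P_b = 57, so P_b = 7.125.
Then P_s = 7.125 - 3 = 4.125 and Q = 2536 - 5(7.125) = 2500.375.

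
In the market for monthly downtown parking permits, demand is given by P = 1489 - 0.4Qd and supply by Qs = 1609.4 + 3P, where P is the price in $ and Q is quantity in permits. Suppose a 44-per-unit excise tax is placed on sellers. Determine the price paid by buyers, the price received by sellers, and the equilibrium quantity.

P_b = 408.2, P_s = 364.2, Q = 2702

Solving each curve for Q: Qd = 3722.5 - 2.5P.
With a tax of 44 on sellers, they supply based on the net price P_s = P_b - 44, so Qs = 1477.4 + 3P_b.
Equate demand and the shifted supply: 3722.5 - 2.5P_b = 1477.4 + 3P_b, giving 5.5P_b = 2245.1, so P_b = 408.2.
Then P_s = 408.2 - 44 = 364.2 and Q = 3722.5 - 2.5(408.2) = 2702.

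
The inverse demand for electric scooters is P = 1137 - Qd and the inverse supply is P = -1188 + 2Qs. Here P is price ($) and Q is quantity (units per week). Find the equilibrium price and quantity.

In direct form, Qd = 1137 - P and Qs = 594 + 0.5P.
Equating demand and supply, 1137 - P = 594 + 0.5P gives 1.5P = 543, so P* = 362.
Substitute back: Q* = 1137 - 362 = 775.

P* = 362, Q* = 775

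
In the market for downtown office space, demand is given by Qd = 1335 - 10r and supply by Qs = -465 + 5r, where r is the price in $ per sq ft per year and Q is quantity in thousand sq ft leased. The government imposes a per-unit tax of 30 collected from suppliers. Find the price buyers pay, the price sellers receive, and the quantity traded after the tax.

With a tax of 30 on suppliers, they supply based on the net price r_s = r_b - 30, so Qs = -615 + 5r_b.
Equate demand and the shifted supply: 1335 - 10r_b = -615 + 5r_b, giving 15r_b = 1950, so r_b = 130.
Then r_s = 130 - 30 = 100 and Q = 1335 - 10(130) = 35.

r_b = 130, r_s = 100, Q = 35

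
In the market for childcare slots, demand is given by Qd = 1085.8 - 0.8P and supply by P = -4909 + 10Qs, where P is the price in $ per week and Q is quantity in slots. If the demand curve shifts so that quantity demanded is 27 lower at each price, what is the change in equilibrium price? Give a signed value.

In direct form, Qs = 490.9 + 0.1P.
Equating demand and supply, 1085.8 - 0.8P = 490.9 + 0.1P gives 0.9P = 594.9, so P* = 661.
Substitute back: Q* = 1085.8 - 0.8(661) = 557.
After the shift, demand is Qd = 1058.8 - 0.8P.
Re-solving, 0.9P = 567.9 gives P = 631 and Q = 554.
ΔP = 631 - 661 = -30.

ΔP = -30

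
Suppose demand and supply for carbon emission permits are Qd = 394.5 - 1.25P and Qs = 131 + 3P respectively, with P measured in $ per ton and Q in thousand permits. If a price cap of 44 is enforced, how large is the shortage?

Evaluating both curves at the ceiling price 44 gives Qd = 339.5, Qs = 263.
Shortage = Qd - Qs = 339.5 - 263 = 76.5.

Shortage = 76.5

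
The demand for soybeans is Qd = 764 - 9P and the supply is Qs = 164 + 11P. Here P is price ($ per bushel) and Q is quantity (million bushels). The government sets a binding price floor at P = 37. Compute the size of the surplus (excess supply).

Surplus = 140

Evaluating both curves at the floor price 37 gives Qd = 431, Qs = 571.
Surplus = Qs - Qd = 571 - 431 = 140.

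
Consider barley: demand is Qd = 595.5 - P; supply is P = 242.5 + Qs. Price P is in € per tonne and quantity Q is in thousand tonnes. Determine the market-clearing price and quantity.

P* = 419, Q* = 176.5

Rewriting in direct form: Qs = -242.5 + P.
The market clears where 595.5 - P = -242.5 + P. Rearranging, 2P = 838, hence P* = 419.
Then Q* = 595.5 - 419 = 176.5.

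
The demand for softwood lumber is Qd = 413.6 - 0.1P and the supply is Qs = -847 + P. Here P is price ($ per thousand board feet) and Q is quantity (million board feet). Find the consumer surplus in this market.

Consumer surplus = 447005

Equating demand and supply, 413.6 - 0.1P = -847 + P gives 1.1P = 1260.6, so P* = 1146.
From the demand curve, Q* = 413.6 - 0.1(1146) = 299.
Demand choke price (Qd = 0): P = 413.6/0.1 = 4136. Consumer surplus = ½ × (4136 - 1146) × 299 = 447005.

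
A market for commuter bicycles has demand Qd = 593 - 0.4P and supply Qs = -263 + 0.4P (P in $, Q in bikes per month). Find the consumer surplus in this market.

Consumer surplus = 34031.25

The market clears where 593 - 0.4P = -263 + 0.4P. Rearranging, 0.8P = 856, hence P* = 1070.
Then Q* = 593 - 0.4(1070) = 165.
Demand choke price (Qd = 0): P = 593/0.4 = 1482.5. Consumer surplus = ½ × (1482.5 - 1070) × 165 = 34031.25.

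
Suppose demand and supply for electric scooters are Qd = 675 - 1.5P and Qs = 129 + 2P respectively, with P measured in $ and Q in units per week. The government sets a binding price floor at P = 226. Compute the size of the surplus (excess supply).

Surplus = 245

At P = 226: Qd = 336 and Qs = 581.
Surplus = Qs - Qd = 581 - 336 = 245.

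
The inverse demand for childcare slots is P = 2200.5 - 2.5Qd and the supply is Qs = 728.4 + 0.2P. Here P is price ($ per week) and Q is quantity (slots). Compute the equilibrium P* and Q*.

Rewriting in direct form: Qd = 880.2 - 0.4P.
Equating demand and supply, 880.2 - 0.4P = 728.4 + 0.2P gives 0.6P = 151.8, so P* = 253.
Then Q* = 880.2 - 0.4(253) = 779.

P* = 253, Q* = 779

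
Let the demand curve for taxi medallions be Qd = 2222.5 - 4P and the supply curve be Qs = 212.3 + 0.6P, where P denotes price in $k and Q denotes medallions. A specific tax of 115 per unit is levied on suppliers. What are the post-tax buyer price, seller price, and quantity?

P_b = 452, P_s = 337, Q = 414.5

With a tax of 115 on suppliers, they supply based on the net price P_s = P_b - 115, so Qs = 143.3 + 0.6P_b.
Market clearing requires 2222.5 - 4P_b = 143.3 + 0.6P_b; hence 2079.2 = 4.6P_b and P_b = 452.
Then P_s = 452 - 115 = 337 and Q = 2222.5 - 4(452) = 414.5.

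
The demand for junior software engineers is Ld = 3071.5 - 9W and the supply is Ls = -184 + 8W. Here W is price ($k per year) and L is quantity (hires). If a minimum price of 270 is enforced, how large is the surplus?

Evaluating both curves at the floor price 270 gives Ld = 641.5, Ls = 1976.
Surplus = Ls - Ld = 1976 - 641.5 = 1334.5.

Surplus = 1334.5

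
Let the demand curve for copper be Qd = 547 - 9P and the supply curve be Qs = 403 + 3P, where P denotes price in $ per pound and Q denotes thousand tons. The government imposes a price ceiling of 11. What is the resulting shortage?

Shortage = 12

At P = 11: Qd = 448 and Qs = 436.
Shortage = Qd - Qs = 448 - 436 = 12.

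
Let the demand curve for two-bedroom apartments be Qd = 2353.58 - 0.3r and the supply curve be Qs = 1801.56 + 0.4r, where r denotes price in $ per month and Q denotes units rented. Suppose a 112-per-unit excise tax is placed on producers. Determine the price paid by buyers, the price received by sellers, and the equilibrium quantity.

r_b = 852.6, r_s = 740.6, Q = 2097.8

With a tax of 112 on producers, they supply based on the net price r_s = r_b - 112, so Qs = 1756.76 + 0.4r_b.
Equate demand and the shifted supply: 2353.58 - 0.3r_b = 1756.76 + 0.4r_b, giving 0.7r_b = 596.82, so r_b = 852.6.
So r_s = 740.6 and the quantity traded is Q = 2353.58 - 0.3(852.6) = 2097.8.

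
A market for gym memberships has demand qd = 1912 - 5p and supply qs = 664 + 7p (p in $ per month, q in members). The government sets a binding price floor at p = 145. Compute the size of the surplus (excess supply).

Evaluating both curves at the floor price 145 gives qd = 1187, qs = 1679.
Surplus = qs - qd = 1679 - 1187 = 492.

Surplus = 492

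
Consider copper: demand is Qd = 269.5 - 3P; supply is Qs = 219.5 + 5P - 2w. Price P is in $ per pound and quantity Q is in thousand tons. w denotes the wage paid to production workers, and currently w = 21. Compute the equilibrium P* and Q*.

P* = 11.5, Q* = 235

With w = 21, supply is Qs = 177.5 + 5P.
The market clears where 269.5 - 3P = 177.5 + 5P. Rearranging, 8P = 92, hence P* = 11.5.
From the demand curve, Q* = 269.5 - 3(11.5) = 235.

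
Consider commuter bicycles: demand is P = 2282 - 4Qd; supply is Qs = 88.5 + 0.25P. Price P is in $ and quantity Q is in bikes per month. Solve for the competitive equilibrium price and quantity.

P* = 964, Q* = 329.5

Inverting to quantity form: Qd = 570.5 - 0.25P.
Set Qd = Qs: 570.5 - 0.25P = 88.5 + 0.25P, so 482 = 0.5P and P* = 964.
Then Q* = 570.5 - 0.25(964) = 329.5.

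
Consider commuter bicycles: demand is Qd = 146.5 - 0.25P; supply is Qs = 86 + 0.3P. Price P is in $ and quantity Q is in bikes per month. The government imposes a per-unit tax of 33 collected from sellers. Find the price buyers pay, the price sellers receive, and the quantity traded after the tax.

P_b = 128, P_s = 95, Q = 114.5

The tax drives a wedge P_b - P_s = 33. Substituting P_s = P_b - 33 into supply: Qs = 76.1 + 0.3P_b.
Market clearing requires 146.5 - 0.25P_b = 76.1 + 0.3P_b; hence 70.4 = 0.55P_b and P_b = 128.
Then P_s = 128 - 33 = 95 and Q = 146.5 - 0.25(128) = 114.5.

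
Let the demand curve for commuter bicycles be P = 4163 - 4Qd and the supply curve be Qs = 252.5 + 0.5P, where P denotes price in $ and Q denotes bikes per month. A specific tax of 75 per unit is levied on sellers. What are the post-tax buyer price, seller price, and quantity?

P_b = 1101, P_s = 1026, Q = 765.5

Rewriting in direct form: Qd = 1040.75 - 0.25P.
With a tax of 75 on sellers, they supply based on the net price P_s = P_b - 75, so Qs = 215 + 0.5P_b.
Equate demand and the shifted supply: 1040.75 - 0.25P_b = 215 + 0.5P_b, giving 0.75P_b = 825.75, so P_b = 1101.
Then P_s = 1101 - 75 = 1026 and Q = 1040.75 - 0.25(1101) = 765.5.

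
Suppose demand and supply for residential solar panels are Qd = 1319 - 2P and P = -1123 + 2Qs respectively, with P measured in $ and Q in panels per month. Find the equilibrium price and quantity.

Solving each curve for Q: Qs = 561.5 + 0.5P.
Equating demand and supply, 1319 - 2P = 561.5 + 0.5P gives 2.5P = 757.5, so P* = 303.
Substitute back: Q* = 1319 - 2(303) = 713.

P* = 303, Q* = 713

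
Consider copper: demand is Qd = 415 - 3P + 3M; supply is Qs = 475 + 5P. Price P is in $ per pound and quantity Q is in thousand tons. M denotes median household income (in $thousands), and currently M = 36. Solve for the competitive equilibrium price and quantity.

With M = 36, demand is Qd = 523 - 3P.
Equating demand and supply, 523 - 3P = 475 + 5P gives 8P = 48, so P* = 6.
Substitute back: Q* = 523 - 3(6) = 505.

P* = 6, Q* = 505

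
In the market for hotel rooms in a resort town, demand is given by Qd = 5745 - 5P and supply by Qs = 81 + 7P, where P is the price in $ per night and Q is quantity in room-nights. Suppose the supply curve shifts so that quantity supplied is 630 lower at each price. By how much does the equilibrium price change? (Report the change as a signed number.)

ΔP = 52.5

Equating demand and supply, 5745 - 5P = 81 + 7P gives 12P = 5664, so P* = 472.
Then Q* = 5745 - 5(472) = 3385.
After the shift, supply is Qs = -549 + 7P.
Re-solving, 12P = 6294 gives P = 524.5 and Q = 3122.5.
ΔP = 524.5 - 472 = 52.5.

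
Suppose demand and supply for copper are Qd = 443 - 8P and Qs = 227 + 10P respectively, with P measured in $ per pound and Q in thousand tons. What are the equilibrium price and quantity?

P* = 12, Q* = 347

Equating demand and supply, 443 - 8P = 227 + 10P gives 18P = 216, so P* = 12.
From the demand curve, Q* = 443 - 8(12) = 347.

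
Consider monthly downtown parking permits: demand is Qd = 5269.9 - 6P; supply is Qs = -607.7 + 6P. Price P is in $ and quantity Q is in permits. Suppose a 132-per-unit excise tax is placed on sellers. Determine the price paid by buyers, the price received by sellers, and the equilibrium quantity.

The tax drives a wedge P_b - P_s = 132. Substituting P_s = P_b - 132 into supply: Qs = -1399.7 + 6P_b.
Equate demand and the shifted supply: 5269.9 - 6P_b = -1399.7 + 6P_b, giving 12P_b = 6669.6, so P_b = 555.8.
Then P_s = 555.8 - 132 = 423.8 and Q = 5269.9 - 6(555.8) = 1935.1.

P_b = 555.8, P_s = 423.8, Q = 1935.1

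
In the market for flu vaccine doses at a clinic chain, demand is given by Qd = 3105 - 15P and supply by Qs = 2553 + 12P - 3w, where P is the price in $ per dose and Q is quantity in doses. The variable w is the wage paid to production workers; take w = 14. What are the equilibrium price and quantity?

P* = 22, Q* = 2775

With w = 14, supply is Qs = 2511 + 12P.
At equilibrium Qd = Qs, so 3105 - 15P = 2511 + 12P; collecting terms, 594 = 27P and P* = 22.
Substitute back: Q* = 3105 - 15(22) = 2775.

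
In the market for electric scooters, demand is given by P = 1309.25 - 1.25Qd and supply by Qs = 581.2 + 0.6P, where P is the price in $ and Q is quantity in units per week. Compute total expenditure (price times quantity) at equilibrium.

Total expenditure = 260073

Rewriting in direct form: Qd = 1047.4 - 0.8P.
Set Qd = Qs: 1047.4 - 0.8P = 581.2 + 0.6P, so 466.2 = 1.4P and P* = 333.
Substitute back: Q* = 1047.4 - 0.8(333) = 781.
Total expenditure = P* × Q* = 333 × 781 = 260073.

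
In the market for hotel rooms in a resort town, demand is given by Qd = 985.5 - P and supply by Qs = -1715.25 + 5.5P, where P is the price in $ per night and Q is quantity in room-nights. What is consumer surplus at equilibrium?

Set Qd = Qs: 985.5 - P = -1715.25 + 5.5P, so 2700.75 = 6.5P and P* = 415.5.
Substitute back: Q* = 985.5 - 415.5 = 570.
Demand choke price (Qd = 0): P = 985.5. Consumer surplus = ½ × (985.5 - 415.5) × 570 = 162450.

Consumer surplus = 162450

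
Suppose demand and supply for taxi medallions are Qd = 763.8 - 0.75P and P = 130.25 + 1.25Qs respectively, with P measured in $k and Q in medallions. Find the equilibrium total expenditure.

Rewriting in direct form: Qs = -104.2 + 0.8P.
The market clears where 763.8 - 0.75P = -104.2 + 0.8P. Rearranging, 1.55P = 868, hence P* = 560.
Substitute back: Q* = 763.8 - 0.75(560) = 343.8.
Total expenditure = P* × Q* = 560 × 343.8 = 192528.

Total expenditure = 192528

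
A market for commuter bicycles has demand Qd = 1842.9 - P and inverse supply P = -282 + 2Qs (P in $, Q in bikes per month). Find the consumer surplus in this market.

Consumer surplus = 250844.445

Inverting to quantity form: Qs = 141 + 0.5P.
The market clears where 1842.9 - P = 141 + 0.5P. Rearranging, 1.5P = 1701.9, hence P* = 1134.6.
Then Q* = 1842.9 - 1134.6 = 708.3.
Demand choke price (Qd = 0): P = 1842.9. Consumer surplus = ½ × (1842.9 - 1134.6) × 708.3 = 250844.445.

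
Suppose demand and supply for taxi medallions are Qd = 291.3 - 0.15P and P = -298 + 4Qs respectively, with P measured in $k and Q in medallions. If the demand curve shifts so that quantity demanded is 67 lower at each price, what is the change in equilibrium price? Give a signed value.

ΔP = -167.5

In direct form, Qs = 74.5 + 0.25P.
Set Qd = Qs: 291.3 - 0.15P = 74.5 + 0.25P, so 216.8 = 0.4P and P* = 542.
Plugging P* into demand: Q* = 291.3 - 0.15(542) = 210.
After the shift, demand is Qd = 224.3 - 0.15P.
The new intersection has 149.8 = 0.4P, i.e. P = 374.5, Q = 168.125.
ΔP = 374.5 - 542 = -167.5.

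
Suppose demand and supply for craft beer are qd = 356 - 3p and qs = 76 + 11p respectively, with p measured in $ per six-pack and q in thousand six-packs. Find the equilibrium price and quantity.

Equating demand and supply, 356 - 3p = 76 + 11p gives 14p = 280, so p* = 20.
Then q* = 356 - 3(20) = 296.

p* = 20, q* = 296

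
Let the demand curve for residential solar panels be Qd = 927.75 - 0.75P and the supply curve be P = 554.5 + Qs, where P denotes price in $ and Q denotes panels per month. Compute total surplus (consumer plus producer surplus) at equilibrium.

Inverting to quantity form: Qs = -554.5 + P.
At equilibrium Qd = Qs, so 927.75 - 0.75P = -554.5 + P; collecting terms, 1482.25 = 1.75P and P* = 847.
Substitute back: Q* = 927.75 - 0.75(847) = 292.5.
Demand choke price = 1237; supply choke price = 554.5. CS = ½(1237 - 847)(292.5) = 57037.5; PS = ½(847 - 554.5)(292.5) = 42778.125. Total surplus = 99815.625.

Total surplus = 99815.625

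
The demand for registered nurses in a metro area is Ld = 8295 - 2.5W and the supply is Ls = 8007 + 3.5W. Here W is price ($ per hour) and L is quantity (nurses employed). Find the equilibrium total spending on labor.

At equilibrium Ld = Ls, so 8295 - 2.5W = 8007 + 3.5W; collecting terms, 288 = 6W and W* = 48.
Plugging W* into demand: L* = 8295 - 2.5(48) = 8175.
Total spending on labor = W* × L* = 48 × 8175 = 392400.

Total spending on labor = 392400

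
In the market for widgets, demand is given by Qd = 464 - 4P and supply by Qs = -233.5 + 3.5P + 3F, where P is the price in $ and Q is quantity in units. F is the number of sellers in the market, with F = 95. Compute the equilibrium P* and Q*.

With F = 95, supply is Qs = 51.5 + 3.5P.
The market clears where 464 - 4P = 51.5 + 3.5P. Rearranging, 7.5P = 412.5, hence P* = 55.
Plugging P* into demand: Q* = 464 - 4(55) = 244.

P* = 55, Q* = 244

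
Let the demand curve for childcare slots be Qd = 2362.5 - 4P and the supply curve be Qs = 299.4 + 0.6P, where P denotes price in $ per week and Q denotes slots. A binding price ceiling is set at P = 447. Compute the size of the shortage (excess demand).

Shortage = 6.9

Evaluating both curves at the ceiling price 447 gives Qd = 574.5, Qs = 567.6.
Shortage = Qd - Qs = 574.5 - 567.6 = 6.9.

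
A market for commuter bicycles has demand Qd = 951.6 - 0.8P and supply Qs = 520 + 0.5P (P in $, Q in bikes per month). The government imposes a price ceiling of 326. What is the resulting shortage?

Evaluating both curves at the ceiling price 326 gives Qd = 690.8, Qs = 683.
Shortage = Qd - Qs = 690.8 - 683 = 7.8.

Shortage = 7.8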